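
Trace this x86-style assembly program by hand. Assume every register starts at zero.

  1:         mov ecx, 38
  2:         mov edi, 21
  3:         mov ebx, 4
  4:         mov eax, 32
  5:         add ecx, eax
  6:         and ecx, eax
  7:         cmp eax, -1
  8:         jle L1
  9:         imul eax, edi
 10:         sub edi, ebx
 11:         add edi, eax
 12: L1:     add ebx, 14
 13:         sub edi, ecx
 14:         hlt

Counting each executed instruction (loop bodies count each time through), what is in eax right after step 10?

mov ecx, 38 → ecx=38
mov edi, 21 → edi=21
mov ebx, 4 → ebx=4
mov eax, 32 → eax=32
add ecx, eax → ecx=38+32=70
and ecx, eax → ecx=70&32=0
cmp eax, -1  (cmp 32,-1)
jle L1: not taken
imul eax, edi → eax=32*21=672
sub edi, ebx → edi=21-4=17
After step 10: eax = 672.

672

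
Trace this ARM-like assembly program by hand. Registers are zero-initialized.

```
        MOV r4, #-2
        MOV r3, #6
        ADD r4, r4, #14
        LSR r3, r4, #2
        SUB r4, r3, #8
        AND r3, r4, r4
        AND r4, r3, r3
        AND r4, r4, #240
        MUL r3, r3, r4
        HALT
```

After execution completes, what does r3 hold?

r4=-2
r3=6
r4=(-2)+14=12
r3=12>>2=3
r4=3-8=-5
r3=(-5)&(-5)=-5
r4=(-5)&(-5)=-5
r4=(-5)&240=240
r3=(-5)*240=-1200
halt.

-1200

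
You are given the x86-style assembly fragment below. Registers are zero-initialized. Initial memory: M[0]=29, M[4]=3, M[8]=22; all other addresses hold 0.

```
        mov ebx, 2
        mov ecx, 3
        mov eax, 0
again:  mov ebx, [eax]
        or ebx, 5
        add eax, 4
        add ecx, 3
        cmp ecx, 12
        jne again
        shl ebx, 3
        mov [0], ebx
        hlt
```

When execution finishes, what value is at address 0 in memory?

after mov ebx, 2: ebx=2
after mov ecx, 3: ecx=3
after mov eax, 0: eax=0
after mov ebx, [eax]: ebx=M[0]=29
after or ebx, 5: ebx=29|5=29
after add eax, 4: eax=0+4=4
after add ecx, 3: ecx=3+3=6
cmp ecx, 12  (cmp 6,12)
jne again: taken
after mov ebx, [eax]: ebx=M[4]=3
after or ebx, 5: ebx=3|5=7
after add eax, 4: eax=4+4=8
after add ecx, 3: ecx=6+3=9
cmp ecx, 12  (cmp 9,12)
jne again: taken
after mov ebx, [eax]: ebx=M[8]=22
after or ebx, 5: ebx=22|5=23
after add eax, 4: eax=8+4=12
after add ecx, 3: ecx=9+3=12
cmp ecx, 12  (cmp 12,12)
jne again: not taken
after shl ebx, 3: ebx=23<<3=184
mov [0], ebx → M[0]=184
halt.

184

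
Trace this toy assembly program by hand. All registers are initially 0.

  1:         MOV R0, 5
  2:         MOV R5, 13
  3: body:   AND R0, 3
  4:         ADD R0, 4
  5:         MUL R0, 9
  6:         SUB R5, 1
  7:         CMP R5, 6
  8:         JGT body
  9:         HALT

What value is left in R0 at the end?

45

R0=5
R5=13
R0=5&3=1
R0=1+4=5
R0=5*9=45
R5=13-1=12
CMP R5, 6  (cmp 12,6)
JGT body: taken
R0=45&3=1
R0=1+4=5
R0=5*9=45
R5=12-1=11
CMP R5, 6  (cmp 11,6)
JGT body: taken
R0=45&3=1
R0=1+4=5
R0=5*9=45
R5=11-1=10
CMP R5, 6  (cmp 10,6)
JGT body: taken
R0=45&3=1
R0=1+4=5
R0=5*9=45
R5=10-1=9
CMP R5, 6  (cmp 9,6)
JGT body: taken
R0=45&3=1
R0=1+4=5
R0=5*9=45
R5=9-1=8
CMP R5, 6  (cmp 8,6)
JGT body: taken
R0=45&3=1
R0=1+4=5
R0=5*9=45
R5=8-1=7
CMP R5, 6  (cmp 7,6)
JGT body: taken
R0=45&3=1
R0=1+4=5
R0=5*9=45
R5=7-1=6
CMP R5, 6  (cmp 6,6)
JGT body: not taken
halt.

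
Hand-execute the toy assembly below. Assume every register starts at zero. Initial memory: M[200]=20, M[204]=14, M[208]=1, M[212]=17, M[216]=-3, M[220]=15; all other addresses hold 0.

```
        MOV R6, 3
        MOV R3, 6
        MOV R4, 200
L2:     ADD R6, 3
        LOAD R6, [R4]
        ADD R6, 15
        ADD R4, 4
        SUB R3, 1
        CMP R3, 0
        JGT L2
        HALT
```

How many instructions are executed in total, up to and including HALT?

46

MOV R6, 3 → R6=3
MOV R3, 6 → R3=6
MOV R4, 200 → R4=200
ADD R6, 3 → R6=3+3=6
LOAD R6, [R4] → R6=M[200]=20
ADD R6, 15 → R6=20+15=35
ADD R4, 4 → R4=200+4=204
SUB R3, 1 → R3=6-1=5
CMP R3, 0  (cmp 5,0)
JGT L2: taken
ADD R6, 3 → R6=35+3=38
LOAD R6, [R4] → R6=M[204]=14
ADD R6, 15 → R6=14+15=29
ADD R4, 4 → R4=204+4=208
SUB R3, 1 → R3=5-1=4
CMP R3, 0  (cmp 4,0)
JGT L2: taken
ADD R6, 3 → R6=29+3=32
LOAD R6, [R4] → R6=M[208]=1
ADD R6, 15 → R6=1+15=16
ADD R4, 4 → R4=208+4=212
SUB R3, 1 → R3=4-1=3
CMP R3, 0  (cmp 3,0)
JGT L2: taken
ADD R6, 3 → R6=16+3=19
LOAD R6, [R4] → R6=M[212]=17
ADD R6, 15 → R6=17+15=32
ADD R4, 4 → R4=212+4=216
SUB R3, 1 → R3=3-1=2
CMP R3, 0  (cmp 2,0)
JGT L2: taken
ADD R6, 3 → R6=32+3=35
LOAD R6, [R4] → R6=M[216]=-3
ADD R6, 15 → R6=(-3)+15=12
ADD R4, 4 → R4=216+4=220
SUB R3, 1 → R3=2-1=1
CMP R3, 0  (cmp 1,0)
JGT L2: taken
ADD R6, 3 → R6=12+3=15
LOAD R6, [R4] → R6=M[220]=15
ADD R6, 15 → R6=15+15=30
ADD R4, 4 → R4=220+4=224
SUB R3, 1 → R3=1-1=0
CMP R3, 0  (cmp 0,0)
JGT L2: not taken
halt.
Total executed instructions: 46.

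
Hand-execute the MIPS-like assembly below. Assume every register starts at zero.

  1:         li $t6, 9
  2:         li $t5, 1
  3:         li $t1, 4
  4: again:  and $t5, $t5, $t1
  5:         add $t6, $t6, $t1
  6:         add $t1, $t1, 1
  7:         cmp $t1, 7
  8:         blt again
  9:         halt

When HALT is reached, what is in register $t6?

li $t6, 9 → $t6=9
li $t5, 1 → $t5=1
li $t1, 4 → $t1=4
and $t5, $t5, $t1 → $t5=1&4=0
add $t6, $t6, $t1 → $t6=9+4=13
add $t1, $t1, 1 → $t1=4+1=5
cmp $t1, 7  (cmp 5,7)
blt again: taken
and $t5, $t5, $t1 → $t5=0&5=0
add $t6, $t6, $t1 → $t6=13+5=18
add $t1, $t1, 1 → $t1=5+1=6
cmp $t1, 7  (cmp 6,7)
blt again: taken
and $t5, $t5, $t1 → $t5=0&6=0
add $t6, $t6, $t1 → $t6=18+6=24
add $t1, $t1, 1 → $t1=6+1=7
cmp $t1, 7  (cmp 7,7)
blt again: not taken
halt.

24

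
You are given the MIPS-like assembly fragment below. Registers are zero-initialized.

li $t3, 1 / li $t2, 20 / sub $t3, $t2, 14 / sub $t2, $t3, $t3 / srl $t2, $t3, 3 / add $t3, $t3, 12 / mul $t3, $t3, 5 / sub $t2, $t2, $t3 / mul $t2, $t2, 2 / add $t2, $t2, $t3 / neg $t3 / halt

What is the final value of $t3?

-90

$t3=1
$t2=20
$t3=20-14=6
$t2=6-6=0
$t2=6>>3=0
$t3=6+12=18
$t3=18*5=90
$t2=0-90=-90
$t2=(-90)*2=-180
$t2=(-180)+90=-90
$t3=-(90)=-90
halt.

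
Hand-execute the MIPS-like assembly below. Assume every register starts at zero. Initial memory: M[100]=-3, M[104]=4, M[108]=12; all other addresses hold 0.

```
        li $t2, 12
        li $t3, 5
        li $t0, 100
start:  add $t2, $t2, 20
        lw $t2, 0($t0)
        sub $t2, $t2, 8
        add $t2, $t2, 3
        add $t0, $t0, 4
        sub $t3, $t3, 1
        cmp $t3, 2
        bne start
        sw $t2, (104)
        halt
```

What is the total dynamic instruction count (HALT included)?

li $t2, 12 → $t2=12
li $t3, 5 → $t3=5
li $t0, 100 → $t0=100
add $t2, $t2, 20 → $t2=12+20=32
lw $t2, 0($t0) → $t2=M[100]=-3
sub $t2, $t2, 8 → $t2=(-3)-8=-11
add $t2, $t2, 3 → $t2=(-11)+3=-8
add $t0, $t0, 4 → $t0=100+4=104
sub $t3, $t3, 1 → $t3=5-1=4
cmp $t3, 2  (cmp 4,2)
bne start: taken
add $t2, $t2, 20 → $t2=(-8)+20=12
lw $t2, 0($t0) → $t2=M[104]=4
sub $t2, $t2, 8 → $t2=4-8=-4
add $t2, $t2, 3 → $t2=(-4)+3=-1
add $t0, $t0, 4 → $t0=104+4=108
sub $t3, $t3, 1 → $t3=4-1=3
cmp $t3, 2  (cmp 3,2)
bne start: taken
add $t2, $t2, 20 → $t2=(-1)+20=19
lw $t2, 0($t0) → $t2=M[108]=12
sub $t2, $t2, 8 → $t2=12-8=4
add $t2, $t2, 3 → $t2=4+3=7
add $t0, $t0, 4 → $t0=108+4=112
sub $t3, $t3, 1 → $t3=3-1=2
cmp $t3, 2  (cmp 2,2)
bne start: not taken
sw $t2, (104) → M[104]=7
halt.
Total executed instructions: 29.

29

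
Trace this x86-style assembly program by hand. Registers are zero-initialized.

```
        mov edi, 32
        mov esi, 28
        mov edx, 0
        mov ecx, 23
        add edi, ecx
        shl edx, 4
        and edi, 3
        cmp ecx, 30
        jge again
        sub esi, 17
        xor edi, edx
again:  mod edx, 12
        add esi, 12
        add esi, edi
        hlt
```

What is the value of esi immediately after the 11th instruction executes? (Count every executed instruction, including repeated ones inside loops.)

after mov edi, 32: edi=32
after mov esi, 28: esi=28
after mov edx, 0: edx=0
after mov ecx, 23: ecx=23
after add edi, ecx: edi=32+23=55
after shl edx, 4: edx=0<<4=0
after and edi, 3: edi=55&3=3
cmp ecx, 30  (cmp 23,30)
jge again: not taken
after sub esi, 17: esi=28-17=11
after xor edi, edx: edi=3^0=3
After step 11: esi = 11.

11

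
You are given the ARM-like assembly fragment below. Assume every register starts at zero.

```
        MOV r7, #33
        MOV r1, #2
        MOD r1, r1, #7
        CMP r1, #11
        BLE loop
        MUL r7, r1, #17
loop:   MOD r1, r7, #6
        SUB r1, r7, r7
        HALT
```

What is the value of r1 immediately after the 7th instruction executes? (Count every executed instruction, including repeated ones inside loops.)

after MOV r7, #33: r7=33
after MOV r1, #2: r1=2
after MOD r1, r1, #7: r1=2%7=2
CMP r1, #11  (cmp 2,11)
BLE loop: taken
after MOD r1, r7, #6: r1=33%6=3
after SUB r1, r7, r7: r1=33-33=0
After step 7: r1 = 0.

0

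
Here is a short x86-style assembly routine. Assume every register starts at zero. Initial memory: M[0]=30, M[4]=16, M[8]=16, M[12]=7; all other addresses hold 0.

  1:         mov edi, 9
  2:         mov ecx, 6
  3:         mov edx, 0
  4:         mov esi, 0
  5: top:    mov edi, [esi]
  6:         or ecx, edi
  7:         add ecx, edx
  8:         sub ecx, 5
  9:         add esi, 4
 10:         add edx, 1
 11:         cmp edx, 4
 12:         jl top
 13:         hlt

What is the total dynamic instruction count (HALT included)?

37

edi=9
ecx=6
edx=0
esi=0
edi=M[0]=30
ecx=6|30=30
ecx=30+0=30
ecx=30-5=25
esi=0+4=4
edx=0+1=1
cmp edx, 4  (cmp 1,4)
jl top: taken
edi=M[4]=16
ecx=25|16=25
ecx=25+1=26
ecx=26-5=21
esi=4+4=8
edx=1+1=2
cmp edx, 4  (cmp 2,4)
jl top: taken
edi=M[8]=16
ecx=21|16=21
ecx=21+2=23
ecx=23-5=18
esi=8+4=12
edx=2+1=3
cmp edx, 4  (cmp 3,4)
jl top: taken
edi=M[12]=7
ecx=18|7=23
ecx=23+3=26
ecx=26-5=21
esi=12+4=16
edx=3+1=4
cmp edx, 4  (cmp 4,4)
jl top: not taken
halt.
Total executed instructions: 37.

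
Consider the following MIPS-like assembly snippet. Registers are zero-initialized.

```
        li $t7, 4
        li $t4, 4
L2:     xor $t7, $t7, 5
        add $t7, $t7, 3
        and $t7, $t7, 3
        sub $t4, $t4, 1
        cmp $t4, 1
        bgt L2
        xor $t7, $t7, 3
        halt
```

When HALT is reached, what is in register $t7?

after li $t7, 4: $t7=4
after li $t4, 4: $t4=4
after xor $t7, $t7, 5: $t7=4^5=1
after add $t7, $t7, 3: $t7=1+3=4
after and $t7, $t7, 3: $t7=4&3=0
after sub $t4, $t4, 1: $t4=4-1=3
cmp $t4, 1  (cmp 3,1)
bgt L2: taken
after xor $t7, $t7, 5: $t7=0^5=5
after add $t7, $t7, 3: $t7=5+3=8
after and $t7, $t7, 3: $t7=8&3=0
after sub $t4, $t4, 1: $t4=3-1=2
cmp $t4, 1  (cmp 2,1)
bgt L2: taken
after xor $t7, $t7, 5: $t7=0^5=5
after add $t7, $t7, 3: $t7=5+3=8
after and $t7, $t7, 3: $t7=8&3=0
after sub $t4, $t4, 1: $t4=2-1=1
cmp $t4, 1  (cmp 1,1)
bgt L2: not taken
after xor $t7, $t7, 3: $t7=0^3=3
halt.

3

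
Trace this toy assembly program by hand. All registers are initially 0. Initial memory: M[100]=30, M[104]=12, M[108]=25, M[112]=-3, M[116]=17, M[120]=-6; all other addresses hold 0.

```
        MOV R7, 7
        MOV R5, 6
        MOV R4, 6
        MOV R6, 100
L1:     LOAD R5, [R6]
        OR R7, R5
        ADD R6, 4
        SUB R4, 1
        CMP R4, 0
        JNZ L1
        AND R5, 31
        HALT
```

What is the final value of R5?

26

MOV R7, 7 → R7=7
MOV R5, 6 → R5=6
MOV R4, 6 → R4=6
MOV R6, 100 → R6=100
LOAD R5, [R6] → R5=M[100]=30
OR R7, R5 → R7=7|30=31
ADD R6, 4 → R6=100+4=104
SUB R4, 1 → R4=6-1=5
CMP R4, 0  (cmp 5,0)
JNZ L1: taken
LOAD R5, [R6] → R5=M[104]=12
OR R7, R5 → R7=31|12=31
ADD R6, 4 → R6=104+4=108
SUB R4, 1 → R4=5-1=4
CMP R4, 0  (cmp 4,0)
JNZ L1: taken
LOAD R5, [R6] → R5=M[108]=25
OR R7, R5 → R7=31|25=31
ADD R6, 4 → R6=108+4=112
SUB R4, 1 → R4=4-1=3
CMP R4, 0  (cmp 3,0)
JNZ L1: taken
LOAD R5, [R6] → R5=M[112]=-3
OR R7, R5 → R7=31|(-3)=-1
ADD R6, 4 → R6=112+4=116
SUB R4, 1 → R4=3-1=2
CMP R4, 0  (cmp 2,0)
JNZ L1: taken
LOAD R5, [R6] → R5=M[116]=17
OR R7, R5 → R7=(-1)|17=-1
ADD R6, 4 → R6=116+4=120
SUB R4, 1 → R4=2-1=1
CMP R4, 0  (cmp 1,0)
JNZ L1: taken
LOAD R5, [R6] → R5=M[120]=-6
OR R7, R5 → R7=(-1)|(-6)=-1
ADD R6, 4 → R6=120+4=124
SUB R4, 1 → R4=1-1=0
CMP R4, 0  (cmp 0,0)
JNZ L1: not taken
AND R5, 31 → R5=(-6)&31=26
halt.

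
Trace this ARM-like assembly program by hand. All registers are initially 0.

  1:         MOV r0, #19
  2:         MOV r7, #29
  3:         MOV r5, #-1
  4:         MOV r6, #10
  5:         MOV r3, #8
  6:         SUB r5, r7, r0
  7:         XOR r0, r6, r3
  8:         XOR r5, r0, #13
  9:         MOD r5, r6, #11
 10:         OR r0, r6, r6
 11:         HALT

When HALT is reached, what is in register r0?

10

MOV r0, #19 → r0=19
MOV r7, #29 → r7=29
MOV r5, #-1 → r5=-1
MOV r6, #10 → r6=10
MOV r3, #8 → r3=8
SUB r5, r7, r0 → r5=29-19=10
XOR r0, r6, r3 → r0=10^8=2
XOR r5, r0, #13 → r5=2^13=15
MOD r5, r6, #11 → r5=10%11=10
OR r0, r6, r6 → r0=10|10=10
halt.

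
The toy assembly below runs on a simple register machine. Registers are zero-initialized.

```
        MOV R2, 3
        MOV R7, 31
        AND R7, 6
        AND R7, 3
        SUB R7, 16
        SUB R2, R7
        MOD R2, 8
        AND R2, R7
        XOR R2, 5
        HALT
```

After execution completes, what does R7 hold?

R2=3
R7=31
R7=31&6=6
R7=6&3=2
R7=2-16=-14
R2=3-(-14)=17
R2=17%8=1
R2=1&(-14)=0
R2=0^5=5
halt.

-14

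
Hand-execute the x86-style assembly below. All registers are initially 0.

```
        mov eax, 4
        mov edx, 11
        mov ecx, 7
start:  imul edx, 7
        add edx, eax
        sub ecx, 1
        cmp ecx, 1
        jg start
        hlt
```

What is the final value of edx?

1372571

after mov eax, 4: eax=4
after mov edx, 11: edx=11
after mov ecx, 7: ecx=7
after imul edx, 7: edx=11*7=77
after add edx, eax: edx=77+4=81
after sub ecx, 1: ecx=7-1=6
cmp ecx, 1  (cmp 6,1)
jg start: taken
after imul edx, 7: edx=81*7=567
after add edx, eax: edx=567+4=571
after sub ecx, 1: ecx=6-1=5
cmp ecx, 1  (cmp 5,1)
jg start: taken
after imul edx, 7: edx=571*7=3997
after add edx, eax: edx=3997+4=4001
after sub ecx, 1: ecx=5-1=4
cmp ecx, 1  (cmp 4,1)
jg start: taken
after imul edx, 7: edx=4001*7=28007
after add edx, eax: edx=28007+4=28011
after sub ecx, 1: ecx=4-1=3
cmp ecx, 1  (cmp 3,1)
jg start: taken
after imul edx, 7: edx=28011*7=196077
after add edx, eax: edx=196077+4=196081
after sub ecx, 1: ecx=3-1=2
cmp ecx, 1  (cmp 2,1)
jg start: taken
after imul edx, 7: edx=196081*7=1372567
after add edx, eax: edx=1372567+4=1372571
after sub ecx, 1: ecx=2-1=1
cmp ecx, 1  (cmp 1,1)
jg start: not taken
halt.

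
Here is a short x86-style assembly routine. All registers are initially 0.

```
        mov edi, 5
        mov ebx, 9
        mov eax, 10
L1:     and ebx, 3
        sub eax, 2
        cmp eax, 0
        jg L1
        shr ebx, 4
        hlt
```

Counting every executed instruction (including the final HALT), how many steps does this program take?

after mov edi, 5: edi=5
after mov ebx, 9: ebx=9
after mov eax, 10: eax=10
after and ebx, 3: ebx=9&3=1
after sub eax, 2: eax=10-2=8
cmp eax, 0  (cmp 8,0)
jg L1: taken
after and ebx, 3: ebx=1&3=1
after sub eax, 2: eax=8-2=6
cmp eax, 0  (cmp 6,0)
jg L1: taken
after and ebx, 3: ebx=1&3=1
after sub eax, 2: eax=6-2=4
cmp eax, 0  (cmp 4,0)
jg L1: taken
after and ebx, 3: ebx=1&3=1
after sub eax, 2: eax=4-2=2
cmp eax, 0  (cmp 2,0)
jg L1: taken
after and ebx, 3: ebx=1&3=1
after sub eax, 2: eax=2-2=0
cmp eax, 0  (cmp 0,0)
jg L1: not taken
after shr ebx, 4: ebx=1>>4=0
halt.
Total executed instructions: 25.

25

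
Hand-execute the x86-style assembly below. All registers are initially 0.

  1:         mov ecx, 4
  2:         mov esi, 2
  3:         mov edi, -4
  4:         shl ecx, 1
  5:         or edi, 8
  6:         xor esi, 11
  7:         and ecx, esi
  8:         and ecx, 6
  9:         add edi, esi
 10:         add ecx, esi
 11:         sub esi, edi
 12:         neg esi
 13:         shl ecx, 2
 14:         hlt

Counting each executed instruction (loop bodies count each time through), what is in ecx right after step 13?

ecx=4
esi=2
edi=-4
ecx=4<<1=8
edi=(-4)|8=-4
esi=2^11=9
ecx=8&9=8
ecx=8&6=0
edi=(-4)+9=5
ecx=0+9=9
esi=9-5=4
esi=-(4)=-4
ecx=9<<2=36
After step 13: ecx = 36.

36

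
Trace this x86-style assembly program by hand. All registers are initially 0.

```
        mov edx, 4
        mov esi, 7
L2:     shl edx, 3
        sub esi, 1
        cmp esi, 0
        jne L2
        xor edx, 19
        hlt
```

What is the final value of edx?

8388627

after mov edx, 4: edx=4
after mov esi, 7: esi=7
after shl edx, 3: edx=4<<3=32
after sub esi, 1: esi=7-1=6
cmp esi, 0  (cmp 6,0)
jne L2: taken
after shl edx, 3: edx=32<<3=256
after sub esi, 1: esi=6-1=5
cmp esi, 0  (cmp 5,0)
jne L2: taken
after shl edx, 3: edx=256<<3=2048
after sub esi, 1: esi=5-1=4
cmp esi, 0  (cmp 4,0)
jne L2: taken
after shl edx, 3: edx=2048<<3=16384
after sub esi, 1: esi=4-1=3
cmp esi, 0  (cmp 3,0)
jne L2: taken
after shl edx, 3: edx=16384<<3=131072
after sub esi, 1: esi=3-1=2
cmp esi, 0  (cmp 2,0)
jne L2: taken
after shl edx, 3: edx=131072<<3=1048576
after sub esi, 1: esi=2-1=1
cmp esi, 0  (cmp 1,0)
jne L2: taken
after shl edx, 3: edx=1048576<<3=8388608
after sub esi, 1: esi=1-1=0
cmp esi, 0  (cmp 0,0)
jne L2: not taken
after xor edx, 19: edx=8388608^19=8388627
halt.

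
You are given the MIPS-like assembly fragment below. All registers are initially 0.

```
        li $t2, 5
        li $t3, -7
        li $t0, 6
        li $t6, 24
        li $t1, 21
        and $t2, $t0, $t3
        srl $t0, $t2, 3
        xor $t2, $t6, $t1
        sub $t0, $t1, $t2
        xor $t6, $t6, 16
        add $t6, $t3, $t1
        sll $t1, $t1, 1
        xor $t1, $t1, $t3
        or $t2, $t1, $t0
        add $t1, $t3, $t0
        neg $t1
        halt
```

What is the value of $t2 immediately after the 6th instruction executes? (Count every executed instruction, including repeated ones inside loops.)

0

$t2=5
$t3=-7
$t0=6
$t6=24
$t1=21
$t2=6&(-7)=0
After step 6: $t2 = 0.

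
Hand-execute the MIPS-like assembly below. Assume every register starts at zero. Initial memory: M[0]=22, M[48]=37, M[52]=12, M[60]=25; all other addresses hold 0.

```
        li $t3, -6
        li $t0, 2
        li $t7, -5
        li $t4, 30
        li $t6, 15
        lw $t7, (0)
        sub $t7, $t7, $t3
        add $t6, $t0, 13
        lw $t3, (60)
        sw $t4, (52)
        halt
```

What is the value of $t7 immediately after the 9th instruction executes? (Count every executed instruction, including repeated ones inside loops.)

28

after li $t3, -6: $t3=-6
after li $t0, 2: $t0=2
after li $t7, -5: $t7=-5
after li $t4, 30: $t4=30
after li $t6, 15: $t6=15
after lw $t7, (0): $t7=M[0]=22
after sub $t7, $t7, $t3: $t7=22-(-6)=28
after add $t6, $t0, 13: $t6=2+13=15
after lw $t3, (60): $t3=M[60]=25
After step 9: $t7 = 28.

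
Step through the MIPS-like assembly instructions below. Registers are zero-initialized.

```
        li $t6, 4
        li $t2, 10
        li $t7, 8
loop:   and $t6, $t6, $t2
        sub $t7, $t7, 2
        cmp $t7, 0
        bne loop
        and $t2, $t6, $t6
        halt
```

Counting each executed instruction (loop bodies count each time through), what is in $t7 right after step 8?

li $t6, 4 → $t6=4
li $t2, 10 → $t2=10
li $t7, 8 → $t7=8
and $t6, $t6, $t2 → $t6=4&10=0
sub $t7, $t7, 2 → $t7=8-2=6
cmp $t7, 0  (cmp 6,0)
bne loop: taken
and $t6, $t6, $t2 → $t6=0&10=0
After step 8: $t7 = 6.

6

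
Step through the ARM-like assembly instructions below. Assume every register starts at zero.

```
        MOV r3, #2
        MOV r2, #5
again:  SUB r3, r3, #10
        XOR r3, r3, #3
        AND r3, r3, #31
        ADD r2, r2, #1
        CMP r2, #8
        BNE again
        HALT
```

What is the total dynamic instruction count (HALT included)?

MOV r3, #2 → r3=2
MOV r2, #5 → r2=5
SUB r3, r3, #10 → r3=2-10=-8
XOR r3, r3, #3 → r3=(-8)^3=-5
AND r3, r3, #31 → r3=(-5)&31=27
ADD r2, r2, #1 → r2=5+1=6
CMP r2, #8  (cmp 6,8)
BNE again: taken
SUB r3, r3, #10 → r3=27-10=17
XOR r3, r3, #3 → r3=17^3=18
AND r3, r3, #31 → r3=18&31=18
ADD r2, r2, #1 → r2=6+1=7
CMP r2, #8  (cmp 7,8)
BNE again: taken
SUB r3, r3, #10 → r3=18-10=8
XOR r3, r3, #3 → r3=8^3=11
AND r3, r3, #31 → r3=11&31=11
ADD r2, r2, #1 → r2=7+1=8
CMP r2, #8  (cmp 8,8)
BNE again: not taken
halt.
Total executed instructions: 21.

21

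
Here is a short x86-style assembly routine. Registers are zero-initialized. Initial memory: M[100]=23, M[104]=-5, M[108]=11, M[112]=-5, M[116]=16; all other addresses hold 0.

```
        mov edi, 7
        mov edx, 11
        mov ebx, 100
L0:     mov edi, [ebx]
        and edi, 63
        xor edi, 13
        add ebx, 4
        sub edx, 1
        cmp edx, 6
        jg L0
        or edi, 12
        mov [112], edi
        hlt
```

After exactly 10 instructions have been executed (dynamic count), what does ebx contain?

104

mov edi, 7 → edi=7
mov edx, 11 → edx=11
mov ebx, 100 → ebx=100
mov edi, [ebx] → edi=M[100]=23
and edi, 63 → edi=23&63=23
xor edi, 13 → edi=23^13=26
add ebx, 4 → ebx=100+4=104
sub edx, 1 → edx=11-1=10
cmp edx, 6  (cmp 10,6)
jg L0: taken
After step 10: ebx = 104.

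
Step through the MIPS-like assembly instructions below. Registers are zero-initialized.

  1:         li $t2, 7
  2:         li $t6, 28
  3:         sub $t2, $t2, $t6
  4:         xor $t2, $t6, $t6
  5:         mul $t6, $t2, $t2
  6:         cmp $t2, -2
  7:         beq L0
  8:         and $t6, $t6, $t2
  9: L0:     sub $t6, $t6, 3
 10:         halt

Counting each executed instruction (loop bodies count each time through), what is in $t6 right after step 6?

after li $t2, 7: $t2=7
after li $t6, 28: $t6=28
after sub $t2, $t2, $t6: $t2=7-28=-21
after xor $t2, $t6, $t6: $t2=28^28=0
after mul $t6, $t2, $t2: $t6=0*0=0
cmp $t2, -2  (cmp 0,-2)
After step 6: $t6 = 0.

0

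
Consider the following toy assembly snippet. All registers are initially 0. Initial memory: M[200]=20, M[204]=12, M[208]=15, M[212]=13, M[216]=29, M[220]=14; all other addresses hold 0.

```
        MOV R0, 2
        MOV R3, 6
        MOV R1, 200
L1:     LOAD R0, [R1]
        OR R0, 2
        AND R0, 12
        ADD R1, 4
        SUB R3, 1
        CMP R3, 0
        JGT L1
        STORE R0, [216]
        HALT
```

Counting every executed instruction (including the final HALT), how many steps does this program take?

R0=2
R3=6
R1=200
R0=M[200]=20
R0=20|2=22
R0=22&12=4
R1=200+4=204
R3=6-1=5
CMP R3, 0  (cmp 5,0)
JGT L1: taken
R0=M[204]=12
R0=12|2=14
R0=14&12=12
R1=204+4=208
R3=5-1=4
CMP R3, 0  (cmp 4,0)
JGT L1: taken
R0=M[208]=15
R0=15|2=15
R0=15&12=12
R1=208+4=212
R3=4-1=3
CMP R3, 0  (cmp 3,0)
JGT L1: taken
R0=M[212]=13
R0=13|2=15
R0=15&12=12
R1=212+4=216
R3=3-1=2
CMP R3, 0  (cmp 2,0)
JGT L1: taken
R0=M[216]=29
R0=29|2=31
R0=31&12=12
R1=216+4=220
R3=2-1=1
CMP R3, 0  (cmp 1,0)
JGT L1: taken
R0=M[220]=14
R0=14|2=14
R0=14&12=12
R1=220+4=224
R3=1-1=0
CMP R3, 0  (cmp 0,0)
JGT L1: not taken
STORE R0, [216] → M[216]=12
halt.
Total executed instructions: 47.

47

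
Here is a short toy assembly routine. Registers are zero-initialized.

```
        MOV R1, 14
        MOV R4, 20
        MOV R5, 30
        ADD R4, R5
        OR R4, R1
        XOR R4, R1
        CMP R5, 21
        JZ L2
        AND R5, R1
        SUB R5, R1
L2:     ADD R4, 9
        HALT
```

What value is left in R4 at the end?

after MOV R1, 14: R1=14
after MOV R4, 20: R4=20
after MOV R5, 30: R5=30
after ADD R4, R5: R4=20+30=50
after OR R4, R1: R4=50|14=62
after XOR R4, R1: R4=62^14=48
CMP R5, 21  (cmp 30,21)
JZ L2: not taken
after AND R5, R1: R5=30&14=14
after SUB R5, R1: R5=14-14=0
after ADD R4, 9: R4=48+9=57
halt.

57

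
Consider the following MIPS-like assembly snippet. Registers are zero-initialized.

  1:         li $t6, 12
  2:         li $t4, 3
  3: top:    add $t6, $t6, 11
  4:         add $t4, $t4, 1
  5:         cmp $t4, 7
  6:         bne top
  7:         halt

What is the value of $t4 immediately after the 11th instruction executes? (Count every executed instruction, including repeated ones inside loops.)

5

$t6=12
$t4=3
$t6=12+11=23
$t4=3+1=4
cmp $t4, 7  (cmp 4,7)
bne top: taken
$t6=23+11=34
$t4=4+1=5
cmp $t4, 7  (cmp 5,7)
bne top: taken
$t6=34+11=45
After step 11: $t4 = 5.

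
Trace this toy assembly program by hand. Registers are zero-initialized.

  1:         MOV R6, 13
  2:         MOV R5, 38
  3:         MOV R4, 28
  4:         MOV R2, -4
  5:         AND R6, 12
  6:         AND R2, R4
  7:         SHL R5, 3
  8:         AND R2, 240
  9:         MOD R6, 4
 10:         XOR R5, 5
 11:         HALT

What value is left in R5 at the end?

309

after MOV R6, 13: R6=13
after MOV R5, 38: R5=38
after MOV R4, 28: R4=28
after MOV R2, -4: R2=-4
after AND R6, 12: R6=13&12=12
after AND R2, R4: R2=(-4)&28=28
after SHL R5, 3: R5=38<<3=304
after AND R2, 240: R2=28&240=16
after MOD R6, 4: R6=12%4=0
after XOR R5, 5: R5=304^5=309
halt.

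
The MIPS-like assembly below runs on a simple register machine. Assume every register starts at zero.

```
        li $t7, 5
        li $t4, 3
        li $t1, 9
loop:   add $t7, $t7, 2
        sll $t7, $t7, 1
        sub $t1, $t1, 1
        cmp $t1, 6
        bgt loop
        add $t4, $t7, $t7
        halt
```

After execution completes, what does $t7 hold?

$t7=5
$t4=3
$t1=9
$t7=5+2=7
$t7=7<<1=14
$t1=9-1=8
cmp $t1, 6  (cmp 8,6)
bgt loop: taken
$t7=14+2=16
$t7=16<<1=32
$t1=8-1=7
cmp $t1, 6  (cmp 7,6)
bgt loop: taken
$t7=32+2=34
$t7=34<<1=68
$t1=7-1=6
cmp $t1, 6  (cmp 6,6)
bgt loop: not taken
$t4=68+68=136
halt.

68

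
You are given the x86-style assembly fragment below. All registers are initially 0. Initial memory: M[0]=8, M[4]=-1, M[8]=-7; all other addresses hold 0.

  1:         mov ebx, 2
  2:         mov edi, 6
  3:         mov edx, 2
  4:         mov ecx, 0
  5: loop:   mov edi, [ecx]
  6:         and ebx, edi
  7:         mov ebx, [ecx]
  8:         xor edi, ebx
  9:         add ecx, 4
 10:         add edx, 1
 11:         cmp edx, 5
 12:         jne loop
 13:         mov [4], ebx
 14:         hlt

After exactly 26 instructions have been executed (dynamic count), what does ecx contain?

ebx=2
edi=6
edx=2
ecx=0
edi=M[0]=8
ebx=2&8=0
ebx=M[0]=8
edi=8^8=0
ecx=0+4=4
edx=2+1=3
cmp edx, 5  (cmp 3,5)
jne loop: taken
edi=M[4]=-1
ebx=8&(-1)=8
ebx=M[4]=-1
edi=(-1)^(-1)=0
ecx=4+4=8
edx=3+1=4
cmp edx, 5  (cmp 4,5)
jne loop: taken
edi=M[8]=-7
ebx=(-1)&(-7)=-7
ebx=M[8]=-7
edi=(-7)^(-7)=0
ecx=8+4=12
edx=4+1=5
After step 26: ecx = 12.

12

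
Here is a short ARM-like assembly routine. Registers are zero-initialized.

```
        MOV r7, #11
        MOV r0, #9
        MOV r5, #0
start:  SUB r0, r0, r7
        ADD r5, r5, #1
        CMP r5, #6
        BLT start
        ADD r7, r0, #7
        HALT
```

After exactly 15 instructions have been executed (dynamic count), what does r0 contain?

MOV r7, #11 → r7=11
MOV r0, #9 → r0=9
MOV r5, #0 → r5=0
SUB r0, r0, r7 → r0=9-11=-2
ADD r5, r5, #1 → r5=0+1=1
CMP r5, #6  (cmp 1,6)
BLT start: taken
SUB r0, r0, r7 → r0=(-2)-11=-13
ADD r5, r5, #1 → r5=1+1=2
CMP r5, #6  (cmp 2,6)
BLT start: taken
SUB r0, r0, r7 → r0=(-13)-11=-24
ADD r5, r5, #1 → r5=2+1=3
CMP r5, #6  (cmp 3,6)
BLT start: taken
After step 15: r0 = -24.

-24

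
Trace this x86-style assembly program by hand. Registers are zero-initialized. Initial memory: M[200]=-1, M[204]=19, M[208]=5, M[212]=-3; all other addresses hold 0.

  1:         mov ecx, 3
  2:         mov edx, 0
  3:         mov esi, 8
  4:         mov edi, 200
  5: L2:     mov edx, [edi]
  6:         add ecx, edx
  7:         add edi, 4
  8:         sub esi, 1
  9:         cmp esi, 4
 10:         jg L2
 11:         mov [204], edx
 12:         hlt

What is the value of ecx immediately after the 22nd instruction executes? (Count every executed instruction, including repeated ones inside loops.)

ecx=3
edx=0
esi=8
edi=200
edx=M[200]=-1
ecx=3+(-1)=2
edi=200+4=204
esi=8-1=7
cmp esi, 4  (cmp 7,4)
jg L2: taken
edx=M[204]=19
ecx=2+19=21
edi=204+4=208
esi=7-1=6
cmp esi, 4  (cmp 6,4)
jg L2: taken
edx=M[208]=5
ecx=21+5=26
edi=208+4=212
esi=6-1=5
cmp esi, 4  (cmp 5,4)
jg L2: taken
After step 22: ecx = 26.

26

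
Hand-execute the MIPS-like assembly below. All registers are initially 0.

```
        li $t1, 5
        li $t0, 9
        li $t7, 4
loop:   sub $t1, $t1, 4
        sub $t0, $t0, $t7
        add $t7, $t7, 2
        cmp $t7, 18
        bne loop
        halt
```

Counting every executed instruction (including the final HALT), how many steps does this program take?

39

li $t1, 5 → $t1=5
li $t0, 9 → $t0=9
li $t7, 4 → $t7=4
sub $t1, $t1, 4 → $t1=5-4=1
sub $t0, $t0, $t7 → $t0=9-4=5
add $t7, $t7, 2 → $t7=4+2=6
cmp $t7, 18  (cmp 6,18)
bne loop: taken
sub $t1, $t1, 4 → $t1=1-4=-3
sub $t0, $t0, $t7 → $t0=5-6=-1
add $t7, $t7, 2 → $t7=6+2=8
cmp $t7, 18  (cmp 8,18)
bne loop: taken
sub $t1, $t1, 4 → $t1=(-3)-4=-7
sub $t0, $t0, $t7 → $t0=(-1)-8=-9
add $t7, $t7, 2 → $t7=8+2=10
cmp $t7, 18  (cmp 10,18)
bne loop: taken
sub $t1, $t1, 4 → $t1=(-7)-4=-11
sub $t0, $t0, $t7 → $t0=(-9)-10=-19
add $t7, $t7, 2 → $t7=10+2=12
cmp $t7, 18  (cmp 12,18)
bne loop: taken
sub $t1, $t1, 4 → $t1=(-11)-4=-15
sub $t0, $t0, $t7 → $t0=(-19)-12=-31
add $t7, $t7, 2 → $t7=12+2=14
cmp $t7, 18  (cmp 14,18)
bne loop: taken
sub $t1, $t1, 4 → $t1=(-15)-4=-19
sub $t0, $t0, $t7 → $t0=(-31)-14=-45
add $t7, $t7, 2 → $t7=14+2=16
cmp $t7, 18  (cmp 16,18)
bne loop: taken
sub $t1, $t1, 4 → $t1=(-19)-4=-23
sub $t0, $t0, $t7 → $t0=(-45)-16=-61
add $t7, $t7, 2 → $t7=16+2=18
cmp $t7, 18  (cmp 18,18)
bne loop: not taken
halt.
Total executed instructions: 39.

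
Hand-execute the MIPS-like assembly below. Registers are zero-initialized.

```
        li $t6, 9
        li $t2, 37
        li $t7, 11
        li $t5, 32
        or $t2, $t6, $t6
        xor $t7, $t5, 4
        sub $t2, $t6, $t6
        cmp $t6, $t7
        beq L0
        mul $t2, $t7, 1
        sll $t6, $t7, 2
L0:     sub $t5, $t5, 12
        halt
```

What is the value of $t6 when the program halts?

144

li $t6, 9 → $t6=9
li $t2, 37 → $t2=37
li $t7, 11 → $t7=11
li $t5, 32 → $t5=32
or $t2, $t6, $t6 → $t2=9|9=9
xor $t7, $t5, 4 → $t7=32^4=36
sub $t2, $t6, $t6 → $t2=9-9=0
cmp $t6, $t7  (cmp 9,36)
beq L0: not taken
mul $t2, $t7, 1 → $t2=36*1=36
sll $t6, $t7, 2 → $t6=36<<2=144
sub $t5, $t5, 12 → $t5=32-12=20
halt.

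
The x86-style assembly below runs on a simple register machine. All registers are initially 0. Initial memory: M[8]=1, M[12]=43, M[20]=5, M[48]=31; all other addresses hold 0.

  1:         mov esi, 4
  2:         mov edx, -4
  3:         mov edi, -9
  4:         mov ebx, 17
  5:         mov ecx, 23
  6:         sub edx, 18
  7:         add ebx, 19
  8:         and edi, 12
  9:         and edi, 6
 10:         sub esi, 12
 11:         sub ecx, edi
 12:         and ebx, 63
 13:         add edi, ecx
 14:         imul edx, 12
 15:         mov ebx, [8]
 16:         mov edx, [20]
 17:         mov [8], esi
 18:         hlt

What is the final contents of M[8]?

-8

mov esi, 4 → esi=4
mov edx, -4 → edx=-4
mov edi, -9 → edi=-9
mov ebx, 17 → ebx=17
mov ecx, 23 → ecx=23
sub edx, 18 → edx=(-4)-18=-22
add ebx, 19 → ebx=17+19=36
and edi, 12 → edi=(-9)&12=4
and edi, 6 → edi=4&6=4
sub esi, 12 → esi=4-12=-8
sub ecx, edi → ecx=23-4=19
and ebx, 63 → ebx=36&63=36
add edi, ecx → edi=4+19=23
imul edx, 12 → edx=(-22)*12=-264
mov ebx, [8] → ebx=M[8]=1
mov edx, [20] → edx=M[20]=5
mov [8], esi → M[8]=-8
halt.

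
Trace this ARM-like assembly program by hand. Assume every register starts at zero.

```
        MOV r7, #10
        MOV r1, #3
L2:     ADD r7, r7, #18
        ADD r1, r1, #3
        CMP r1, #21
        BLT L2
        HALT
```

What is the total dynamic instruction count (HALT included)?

27

r7=10
r1=3
r7=10+18=28
r1=3+3=6
CMP r1, #21  (cmp 6,21)
BLT L2: taken
r7=28+18=46
r1=6+3=9
CMP r1, #21  (cmp 9,21)
BLT L2: taken
r7=46+18=64
r1=9+3=12
CMP r1, #21  (cmp 12,21)
BLT L2: taken
r7=64+18=82
r1=12+3=15
CMP r1, #21  (cmp 15,21)
BLT L2: taken
r7=82+18=100
r1=15+3=18
CMP r1, #21  (cmp 18,21)
BLT L2: taken
r7=100+18=118
r1=18+3=21
CMP r1, #21  (cmp 21,21)
BLT L2: not taken
halt.
Total executed instructions: 27.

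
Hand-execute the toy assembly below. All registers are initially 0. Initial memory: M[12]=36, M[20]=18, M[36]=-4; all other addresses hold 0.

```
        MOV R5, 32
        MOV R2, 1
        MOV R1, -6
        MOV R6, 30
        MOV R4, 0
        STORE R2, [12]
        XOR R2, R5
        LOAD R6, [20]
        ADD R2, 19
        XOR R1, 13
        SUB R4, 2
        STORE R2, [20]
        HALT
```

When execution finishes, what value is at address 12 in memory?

R5=32
R2=1
R1=-6
R6=30
R4=0
STORE R2, [12] → M[12]=1
R2=1^32=33
R6=M[20]=18
R2=33+19=52
R1=(-6)^13=-9
R4=0-2=-2
STORE R2, [20] → M[20]=52
halt.

1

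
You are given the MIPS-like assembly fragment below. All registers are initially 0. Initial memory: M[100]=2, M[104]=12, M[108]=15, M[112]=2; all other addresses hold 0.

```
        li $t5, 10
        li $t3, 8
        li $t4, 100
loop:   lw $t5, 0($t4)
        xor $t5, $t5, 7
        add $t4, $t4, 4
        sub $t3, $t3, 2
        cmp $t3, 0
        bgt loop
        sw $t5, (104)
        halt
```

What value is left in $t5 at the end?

after li $t5, 10: $t5=10
after li $t3, 8: $t3=8
after li $t4, 100: $t4=100
after lw $t5, 0($t4): $t5=M[100]=2
after xor $t5, $t5, 7: $t5=2^7=5
after add $t4, $t4, 4: $t4=100+4=104
after sub $t3, $t3, 2: $t3=8-2=6
cmp $t3, 0  (cmp 6,0)
bgt loop: taken
after lw $t5, 0($t4): $t5=M[104]=12
after xor $t5, $t5, 7: $t5=12^7=11
after add $t4, $t4, 4: $t4=104+4=108
after sub $t3, $t3, 2: $t3=6-2=4
cmp $t3, 0  (cmp 4,0)
bgt loop: taken
after lw $t5, 0($t4): $t5=M[108]=15
after xor $t5, $t5, 7: $t5=15^7=8
after add $t4, $t4, 4: $t4=108+4=112
after sub $t3, $t3, 2: $t3=4-2=2
cmp $t3, 0  (cmp 2,0)
bgt loop: taken
after lw $t5, 0($t4): $t5=M[112]=2
after xor $t5, $t5, 7: $t5=2^7=5
after add $t4, $t4, 4: $t4=112+4=116
after sub $t3, $t3, 2: $t3=2-2=0
cmp $t3, 0  (cmp 0,0)
bgt loop: not taken
sw $t5, (104) → M[104]=5
halt.

5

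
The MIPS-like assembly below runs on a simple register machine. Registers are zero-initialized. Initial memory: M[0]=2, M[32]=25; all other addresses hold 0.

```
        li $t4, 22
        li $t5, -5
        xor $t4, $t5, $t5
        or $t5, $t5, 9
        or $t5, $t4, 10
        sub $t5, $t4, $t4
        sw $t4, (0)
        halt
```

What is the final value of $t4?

li $t4, 22 → $t4=22
li $t5, -5 → $t5=-5
xor $t4, $t5, $t5 → $t4=(-5)^(-5)=0
or $t5, $t5, 9 → $t5=(-5)|9=-5
or $t5, $t4, 10 → $t5=0|10=10
sub $t5, $t4, $t4 → $t5=0-0=0
sw $t4, (0) → M[0]=0
halt.

0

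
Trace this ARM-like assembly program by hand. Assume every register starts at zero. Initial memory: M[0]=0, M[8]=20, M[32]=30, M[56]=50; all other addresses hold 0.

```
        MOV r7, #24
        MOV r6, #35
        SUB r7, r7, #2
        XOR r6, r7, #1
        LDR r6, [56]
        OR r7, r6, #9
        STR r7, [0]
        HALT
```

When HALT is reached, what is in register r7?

59

r7=24
r6=35
r7=24-2=22
r6=22^1=23
r6=M[56]=50
r7=50|9=59
STR r7, [0] → M[0]=59
halt.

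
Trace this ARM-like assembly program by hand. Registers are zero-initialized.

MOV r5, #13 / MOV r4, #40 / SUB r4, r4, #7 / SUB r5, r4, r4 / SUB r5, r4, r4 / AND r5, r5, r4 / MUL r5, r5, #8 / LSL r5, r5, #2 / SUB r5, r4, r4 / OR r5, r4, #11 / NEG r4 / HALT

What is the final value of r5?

r5=13
r4=40
r4=40-7=33
r5=33-33=0
r5=33-33=0
r5=0&33=0
r5=0*8=0
r5=0<<2=0
r5=33-33=0
r5=33|11=43
r4=-(33)=-33
halt.

43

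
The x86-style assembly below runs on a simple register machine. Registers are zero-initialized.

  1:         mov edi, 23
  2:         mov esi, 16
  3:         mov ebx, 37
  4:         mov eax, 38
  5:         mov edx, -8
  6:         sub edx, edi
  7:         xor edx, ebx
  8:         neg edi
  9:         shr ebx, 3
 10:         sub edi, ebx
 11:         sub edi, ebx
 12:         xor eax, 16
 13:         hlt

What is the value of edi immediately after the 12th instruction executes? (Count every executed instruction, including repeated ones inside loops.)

after mov edi, 23: edi=23
after mov esi, 16: esi=16
after mov ebx, 37: ebx=37
after mov eax, 38: eax=38
after mov edx, -8: edx=-8
after sub edx, edi: edx=(-8)-23=-31
after xor edx, ebx: edx=(-31)^37=-60
after neg edi: edi=-(23)=-23
after shr ebx, 3: ebx=37>>3=4
after sub edi, ebx: edi=(-23)-4=-27
after sub edi, ebx: edi=(-27)-4=-31
after xor eax, 16: eax=38^16=54
After step 12: edi = -31.

-31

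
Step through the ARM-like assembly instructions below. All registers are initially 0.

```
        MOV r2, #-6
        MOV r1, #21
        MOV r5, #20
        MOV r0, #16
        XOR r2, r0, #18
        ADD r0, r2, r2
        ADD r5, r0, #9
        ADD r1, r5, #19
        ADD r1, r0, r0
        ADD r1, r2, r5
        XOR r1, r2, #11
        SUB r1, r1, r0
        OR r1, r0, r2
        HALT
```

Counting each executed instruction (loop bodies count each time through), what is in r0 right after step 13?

4

after MOV r2, #-6: r2=-6
after MOV r1, #21: r1=21
after MOV r5, #20: r5=20
after MOV r0, #16: r0=16
after XOR r2, r0, #18: r2=16^18=2
after ADD r0, r2, r2: r0=2+2=4
after ADD r5, r0, #9: r5=4+9=13
after ADD r1, r5, #19: r1=13+19=32
after ADD r1, r0, r0: r1=4+4=8
after ADD r1, r2, r5: r1=2+13=15
after XOR r1, r2, #11: r1=2^11=9
after SUB r1, r1, r0: r1=9-4=5
after OR r1, r0, r2: r1=4|2=6
After step 13: r0 = 4.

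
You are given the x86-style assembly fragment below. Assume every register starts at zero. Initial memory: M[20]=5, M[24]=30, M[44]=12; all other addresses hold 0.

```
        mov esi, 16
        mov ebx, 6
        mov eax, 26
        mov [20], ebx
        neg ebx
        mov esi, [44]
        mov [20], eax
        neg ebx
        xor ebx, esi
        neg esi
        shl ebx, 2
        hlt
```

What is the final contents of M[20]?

mov esi, 16 → esi=16
mov ebx, 6 → ebx=6
mov eax, 26 → eax=26
mov [20], ebx → M[20]=6
neg ebx → ebx=-(6)=-6
mov esi, [44] → esi=M[44]=12
mov [20], eax → M[20]=26
neg ebx → ebx=-(-6)=6
xor ebx, esi → ebx=6^12=10
neg esi → esi=-(12)=-12
shl ebx, 2 → ebx=10<<2=40
halt.

26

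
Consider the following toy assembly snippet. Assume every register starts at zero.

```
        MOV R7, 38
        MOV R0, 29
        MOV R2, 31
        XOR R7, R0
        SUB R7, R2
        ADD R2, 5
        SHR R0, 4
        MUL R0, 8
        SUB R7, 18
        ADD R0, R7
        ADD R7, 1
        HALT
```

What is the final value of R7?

11

MOV R7, 38 → R7=38
MOV R0, 29 → R0=29
MOV R2, 31 → R2=31
XOR R7, R0 → R7=38^29=59
SUB R7, R2 → R7=59-31=28
ADD R2, 5 → R2=31+5=36
SHR R0, 4 → R0=29>>4=1
MUL R0, 8 → R0=1*8=8
SUB R7, 18 → R7=28-18=10
ADD R0, R7 → R0=8+10=18
ADD R7, 1 → R7=10+1=11
halt.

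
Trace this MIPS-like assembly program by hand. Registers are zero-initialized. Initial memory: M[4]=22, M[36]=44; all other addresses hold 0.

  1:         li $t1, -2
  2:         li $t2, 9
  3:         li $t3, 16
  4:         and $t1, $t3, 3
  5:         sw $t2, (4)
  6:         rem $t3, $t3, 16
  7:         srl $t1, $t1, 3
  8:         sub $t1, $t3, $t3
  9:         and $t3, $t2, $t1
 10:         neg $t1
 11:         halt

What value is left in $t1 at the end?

li $t1, -2 → $t1=-2
li $t2, 9 → $t2=9
li $t3, 16 → $t3=16
and $t1, $t3, 3 → $t1=16&3=0
sw $t2, (4) → M[4]=9
rem $t3, $t3, 16 → $t3=16%16=0
srl $t1, $t1, 3 → $t1=0>>3=0
sub $t1, $t3, $t3 → $t1=0-0=0
and $t3, $t2, $t1 → $t3=9&0=0
neg $t1 → $t1=-(0)=0
halt.

0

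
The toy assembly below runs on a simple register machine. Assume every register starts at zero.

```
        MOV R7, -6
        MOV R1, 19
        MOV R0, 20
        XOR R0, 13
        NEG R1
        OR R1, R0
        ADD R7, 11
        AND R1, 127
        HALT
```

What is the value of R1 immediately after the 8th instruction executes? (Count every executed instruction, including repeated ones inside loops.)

after MOV R7, -6: R7=-6
after MOV R1, 19: R1=19
after MOV R0, 20: R0=20
after XOR R0, 13: R0=20^13=25
after NEG R1: R1=-(19)=-19
after OR R1, R0: R1=(-19)|25=-3
after ADD R7, 11: R7=(-6)+11=5
after AND R1, 127: R1=(-3)&127=125
After step 8: R1 = 125.

125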